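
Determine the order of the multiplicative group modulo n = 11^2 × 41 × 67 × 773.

224188800

φ(11^2) = 11^2 − 11^1 = 121 − 11 = 110.
φ(41) = 41 − 1 = 40.
φ(67) = 67 − 1 = 66.
φ(773) = 773 − 1 = 772.
Multiply: 110 · 40 · 66 · 772 = 224188800.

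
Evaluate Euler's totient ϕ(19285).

12096

19285 = 5 × 7 × 19 × 29.
φ(19285) = 19285 · (1 − 1/5) · (1 − 1/7) · (1 − 1/19) · (1 − 1/29)
       = 19285 · 12096/19285 = 12096.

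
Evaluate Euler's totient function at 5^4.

500

φ(625) = 625 · (1 − 1/5)
       = 625 · 4/5 = 500.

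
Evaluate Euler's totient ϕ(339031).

241920

Prime factorization: 339031 = 7^2 * 11 * 17 * 37.
φ(339031) = 339031 · (1 − 1/7) · (1 − 1/11) · (1 − 1/17) · (1 − 1/37)
       = 339031 · 34560/48433 = 241920.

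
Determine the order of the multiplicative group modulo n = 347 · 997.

344616

φ(347) = 347 − 1 = 346.
φ(997) = 997 − 1 = 996.
Since φ is multiplicative, φ(345959) = 346 · 996 = 344616.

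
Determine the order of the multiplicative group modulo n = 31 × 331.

φ(31) = 31 − 1 = 30.
φ(331) = 331 − 1 = 330.
Multiply: 30 · 330 = 9900.

9900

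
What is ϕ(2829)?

Prime factorization: 2829 = 3 · 23 · 41.
φ(3) = 3 − 1 = 2.
φ(23) = 23 − 1 = 22.
φ(41) = 41 − 1 = 40.
Multiply: 2 · 22 · 40 = 1760.

1760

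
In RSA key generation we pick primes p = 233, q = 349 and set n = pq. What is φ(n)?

80736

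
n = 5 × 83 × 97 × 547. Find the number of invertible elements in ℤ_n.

17192448

φ(5) = 5 − 1 = 4.
φ(83) = 83 − 1 = 82.
φ(97) = 97 − 1 = 96.
φ(547) = 547 − 1 = 546.
Since φ is multiplicative, φ(22019485) = 4 · 82 · 96 · 546 = 17192448.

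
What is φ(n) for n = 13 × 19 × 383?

φ(94601) = 94601 · (1 − 1/13) · (1 − 1/19) · (1 − 1/383)
       = 94601 · 82512/94601 = 82512.

82512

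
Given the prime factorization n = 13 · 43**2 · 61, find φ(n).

1300320

φ(1466257) = 1466257 · (1 − 1/13) · (1 − 1/43) · (1 − 1/61)
       = 1466257 · 30240/34099 = 1300320.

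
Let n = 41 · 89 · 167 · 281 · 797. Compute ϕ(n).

130233241600

φ(41) = 41 − 1 = 40.
φ(89) = 89 − 1 = 88.
φ(167) = 167 − 1 = 166.
φ(281) = 281 − 1 = 280.
φ(797) = 797 − 1 = 796.
φ(136475588531) = 40 × 88 × 166 × 280 × 796 = 130233241600.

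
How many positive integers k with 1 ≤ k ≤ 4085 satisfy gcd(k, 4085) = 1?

3024

4085 = 5 · 19 · 43.
φ(4085) = 4085 · (1 − 1/5) · (1 − 1/19) · (1 − 1/43)
       = 4085 · 3024/4085 = 3024.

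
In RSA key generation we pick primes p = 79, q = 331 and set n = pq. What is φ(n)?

25740

For distinct primes, φ(pq) = (p−1)(q−1) = 78 × 330 = 25740.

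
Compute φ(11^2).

φ(121) = 121 · (1 − 1/11)
       = 121 · 10/11 = 110.

110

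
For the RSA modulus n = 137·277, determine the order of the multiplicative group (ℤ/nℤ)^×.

37536

φ(pq) = (p−1)(q−1) = 136 · 276 = 37536.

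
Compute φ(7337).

Prime factorization: 7337 = 11 * 23 * 29.
φ(11) = 11 − 1 = 10.
φ(23) = 23 − 1 = 22.
φ(29) = 29 − 1 = 28.
Since φ is multiplicative, φ(7337) = 10 · 22 · 28 = 6160.

6160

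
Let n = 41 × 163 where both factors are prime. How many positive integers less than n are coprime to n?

6480

φ(6683) = 6683 · (1 − 1/41) · (1 − 1/163)
       = 6683 · 6480/6683 = 6480.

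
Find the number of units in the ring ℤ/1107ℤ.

720

Prime factorization: 1107 = 3^3 * 41.
φ(3^3) = 3^3 − 3^2 = 27 − 9 = 18.
φ(41) = 41 − 1 = 40.
Multiply: 18 · 40 = 720.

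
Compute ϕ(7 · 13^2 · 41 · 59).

2171520

φ(2861677) = 2861677 · (1 − 1/7) · (1 − 1/13) · (1 − 1/41) · (1 − 1/59)
       = 2861677 · 167040/220129 = 2171520.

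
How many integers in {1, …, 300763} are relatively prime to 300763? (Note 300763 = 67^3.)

296274

φ(300763) = 300763 · (1 − 1/67)
       = 300763 · 66/67 = 296274.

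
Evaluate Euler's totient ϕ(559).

504

559 = 13 · 43.
φ(559) = 559 · (1 − 1/13) · (1 − 1/43)
       = 559 · 504/559 = 504.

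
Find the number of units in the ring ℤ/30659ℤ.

27720

30659 = 23 · 31 · 43.
φ(30659) = 30659 · (1 − 1/23) · (1 − 1/31) · (1 − 1/43)
       = 30659 · 27720/30659 = 27720.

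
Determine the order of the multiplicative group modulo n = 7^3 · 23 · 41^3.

434908320

φ(543717769) = 543717769 · (1 − 1/7) · (1 − 1/23) · (1 − 1/41)
       = 543717769 · 5280/6601 = 434908320.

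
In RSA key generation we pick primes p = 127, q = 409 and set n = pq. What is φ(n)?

For distinct primes, φ(pq) = (p−1)(q−1) = 126 × 408 = 51408.

51408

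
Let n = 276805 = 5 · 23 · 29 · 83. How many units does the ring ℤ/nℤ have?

φ(5) = 5 − 1 = 4.
φ(23) = 23 − 1 = 22.
φ(29) = 29 − 1 = 28.
φ(83) = 83 − 1 = 82.
Since φ is multiplicative, φ(276805) = 4 · 22 · 28 · 82 = 202048.

202048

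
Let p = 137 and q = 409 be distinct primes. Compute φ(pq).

55488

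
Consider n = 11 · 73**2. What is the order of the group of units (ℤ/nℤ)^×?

φ(58619) = 58619 · (1 − 1/11) · (1 − 1/73)
       = 58619 · 720/803 = 52560.

52560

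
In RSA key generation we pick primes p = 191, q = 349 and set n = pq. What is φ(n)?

φ(191) = 191 − 1 = 190.
φ(349) = 349 − 1 = 348.
Multiply: 190 · 348 = 66120.

66120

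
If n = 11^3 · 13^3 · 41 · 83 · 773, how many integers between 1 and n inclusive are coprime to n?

φ(11^3) = 11^3 − 11^2 = 1331 − 121 = 1210.
φ(13^3) = 13^2·(13−1) = 169·12 = 2028.
φ(41) = 41 − 1 = 40.
φ(83) = 83 − 1 = 82.
φ(773) = 773 − 1 = 772.
Multiply: 1210 · 2028 · 40 · 82 · 772 = 6213616780800.

6213616780800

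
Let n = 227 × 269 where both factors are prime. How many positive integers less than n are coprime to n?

φ(227) = 227 − 1 = 226.
φ(269) = 269 − 1 = 268.
Multiply: 226 · 268 = 60568.

60568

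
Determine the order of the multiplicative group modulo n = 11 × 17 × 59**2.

φ(11) = 11 − 1 = 10.
φ(17) = 17 − 1 = 16.
φ(59^2) = 59^2 − 59^1 = 3481 − 59 = 3422.
φ(650947) = 10 × 16 × 3422 = 547520.

547520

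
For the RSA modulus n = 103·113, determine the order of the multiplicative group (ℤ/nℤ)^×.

φ(103) = 103 − 1 = 102.
φ(113) = 113 − 1 = 112.
φ(11639) = 102 × 112 = 11424.

11424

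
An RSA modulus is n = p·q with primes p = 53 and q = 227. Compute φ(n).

11752

φ(53) = 53 − 1 = 52.
φ(227) = 227 − 1 = 226.
Since φ is multiplicative, φ(12031) = 52 · 226 = 11752.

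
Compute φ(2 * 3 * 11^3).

φ(2) = 2 − 1 = 1.
φ(3) = 3 − 1 = 2.
φ(11^3) = 11^3 − 11^2 = 1331 − 121 = 1210.
Multiply: 1 · 2 · 1210 = 2420.

2420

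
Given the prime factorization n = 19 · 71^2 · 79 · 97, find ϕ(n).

φ(19) = 19 − 1 = 18.
φ(71^2) = 71^1·(71−1) = 71·70 = 4970.
φ(79) = 79 − 1 = 78.
φ(97) = 97 − 1 = 96.
Multiply: 18 · 4970 · 78 · 96 = 669876480.

669876480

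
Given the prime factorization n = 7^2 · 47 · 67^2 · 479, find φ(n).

4083699312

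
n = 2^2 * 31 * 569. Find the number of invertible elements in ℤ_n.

φ(70556) = 70556 · (1 − 1/2) · (1 − 1/31) · (1 − 1/569)
       = 70556 · 17040/35278 = 34080.

34080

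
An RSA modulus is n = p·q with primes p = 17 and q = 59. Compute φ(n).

928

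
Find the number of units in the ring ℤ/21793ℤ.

19440

Factor 21793: 21793 = 19 · 31 · 37.
φ(19) = 19 − 1 = 18.
φ(31) = 31 − 1 = 30.
φ(37) = 37 − 1 = 36.
φ(21793) = 18 × 30 × 36 = 19440.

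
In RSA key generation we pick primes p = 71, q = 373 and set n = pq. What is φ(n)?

26040

For distinct primes, φ(pq) = (p−1)(q−1) = 70 × 372 = 26040.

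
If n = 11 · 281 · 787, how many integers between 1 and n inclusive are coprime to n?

2200800

φ(2432617) = 2432617 · (1 − 1/11) · (1 − 1/281) · (1 − 1/787)
       = 2432617 · 2200800/2432617 = 2200800.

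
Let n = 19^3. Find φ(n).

6498

φ(6859) = 6859 · (1 − 1/19)
       = 6859 · 18/19 = 6498.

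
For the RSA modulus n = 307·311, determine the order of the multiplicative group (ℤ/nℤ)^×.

φ(95477) = 95477 · (1 − 1/307) · (1 − 1/311)
       = 95477 · 94860/95477 = 94860.

94860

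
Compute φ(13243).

13243 = 17 · 19 · 41.
φ(17) = 17 − 1 = 16.
φ(19) = 19 − 1 = 18.
φ(41) = 41 − 1 = 40.
Since φ is multiplicative, φ(13243) = 16 · 18 · 40 = 11520.

11520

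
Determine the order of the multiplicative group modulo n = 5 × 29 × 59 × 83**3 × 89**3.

2557871593091584

φ(5) = 5 − 1 = 4.
φ(29) = 29 − 1 = 28.
φ(59) = 59 − 1 = 58.
φ(83^3) = 83^2·(83−1) = 6889·82 = 564898.
φ(89^3) = 89^2·(89−1) = 7921·88 = 697048.
Since φ is multiplicative, φ(3448452997653665) = 4 · 28 · 58 · 564898 · 697048 = 2557871593091584.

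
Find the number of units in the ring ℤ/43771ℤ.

33696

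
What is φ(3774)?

1152

First factor: 3774 = 2 × 3 × 17 × 37.
φ(2) = 2 − 1 = 1.
φ(3) = 3 − 1 = 2.
φ(17) = 17 − 1 = 16.
φ(37) = 37 − 1 = 36.
Since φ is multiplicative, φ(3774) = 1 · 2 · 16 · 36 = 1152.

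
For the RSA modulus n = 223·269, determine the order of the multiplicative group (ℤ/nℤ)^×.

59496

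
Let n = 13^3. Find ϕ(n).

φ(13^3) = 13^2·(13−1) = 169·12 = 2028.

2028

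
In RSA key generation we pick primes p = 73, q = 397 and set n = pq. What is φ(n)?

φ(pq) = (p−1)(q−1) = 72 · 396 = 28512.

28512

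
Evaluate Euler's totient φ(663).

384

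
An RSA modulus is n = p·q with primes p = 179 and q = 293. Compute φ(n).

51976

φ(179) = 179 − 1 = 178.
φ(293) = 293 − 1 = 292.
Multiply: 178 · 292 = 51976.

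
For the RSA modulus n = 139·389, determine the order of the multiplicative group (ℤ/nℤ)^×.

53544

φ(n) = (p − 1)(q − 1) = (139−1)(389−1) = 138·388 = 53544.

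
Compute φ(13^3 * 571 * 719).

φ(13^3) = 13^3 − 13^2 = 2197 − 169 = 2028.
φ(571) = 571 − 1 = 570.
φ(719) = 719 − 1 = 718.
Since φ is multiplicative, φ(901976153) = 2028 · 570 · 718 = 829979280.

829979280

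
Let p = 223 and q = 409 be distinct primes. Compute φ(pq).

φ(n) = (p − 1)(q − 1) = (223−1)(409−1) = 222·408 = 90576.

90576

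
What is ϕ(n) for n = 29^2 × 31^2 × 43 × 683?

21630803040

φ(23736055169) = 23736055169 · (1 − 1/29) · (1 − 1/31) · (1 − 1/43) · (1 − 1/683)
       = 23736055169 · 24060960/26402731 = 21630803040.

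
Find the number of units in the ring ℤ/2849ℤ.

2849 = 7 * 11 * 37.
φ(7) = 7 − 1 = 6.
φ(11) = 11 − 1 = 10.
φ(37) = 37 − 1 = 36.
Multiply: 6 · 10 · 36 = 2160.

2160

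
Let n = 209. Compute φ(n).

209 = 11 * 19.
φ(209) = 209 · (1 − 1/11) · (1 − 1/19)
       = 209 · 180/209 = 180.

180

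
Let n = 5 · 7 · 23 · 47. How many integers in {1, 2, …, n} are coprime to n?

φ(5) = 5 − 1 = 4.
φ(7) = 7 − 1 = 6.
φ(23) = 23 − 1 = 22.
φ(47) = 47 − 1 = 46.
Since φ is multiplicative, φ(37835) = 4 · 6 · 22 · 46 = 24288.

24288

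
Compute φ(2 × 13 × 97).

1152

φ(2) = 2 − 1 = 1.
φ(13) = 13 − 1 = 12.
φ(97) = 97 − 1 = 96.
Since φ is multiplicative, φ(2522) = 1 · 12 · 96 = 1152.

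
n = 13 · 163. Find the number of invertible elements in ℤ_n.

1944

φ(2119) = 2119 · (1 − 1/13) · (1 − 1/163)
       = 2119 · 1944/2119 = 1944.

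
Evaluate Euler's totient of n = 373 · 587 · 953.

207528384

φ(208660303) = 208660303 · (1 − 1/373) · (1 − 1/587) · (1 − 1/953)
       = 208660303 · 207528384/208660303 = 207528384.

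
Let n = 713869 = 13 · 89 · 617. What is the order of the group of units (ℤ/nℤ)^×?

φ(13) = 13 − 1 = 12.
φ(89) = 89 − 1 = 88.
φ(617) = 617 − 1 = 616.
Multiply: 12 · 88 · 616 = 650496.

650496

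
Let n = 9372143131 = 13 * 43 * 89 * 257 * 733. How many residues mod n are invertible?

8311209984

φ(13) = 13 − 1 = 12.
φ(43) = 43 − 1 = 42.
φ(89) = 89 − 1 = 88.
φ(257) = 257 − 1 = 256.
φ(733) = 733 − 1 = 732.
φ(9372143131) = 12 × 42 × 88 × 256 × 732 = 8311209984.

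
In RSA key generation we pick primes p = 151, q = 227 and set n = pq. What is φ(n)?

33900

φ(151) = 151 − 1 = 150.
φ(227) = 227 − 1 = 226.
Since φ is multiplicative, φ(34277) = 150 · 226 = 33900.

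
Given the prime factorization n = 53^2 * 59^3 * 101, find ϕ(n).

55643088800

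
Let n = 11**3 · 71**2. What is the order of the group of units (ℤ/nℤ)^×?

φ(6709571) = 6709571 · (1 − 1/11) · (1 − 1/71)
       = 6709571 · 700/781 = 6013700.

6013700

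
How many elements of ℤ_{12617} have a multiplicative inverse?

10800

12617 = 11 · 31 · 37.
φ(11) = 11 − 1 = 10.
φ(31) = 31 − 1 = 30.
φ(37) = 37 − 1 = 36.
Since φ is multiplicative, φ(12617) = 10 · 30 · 36 = 10800.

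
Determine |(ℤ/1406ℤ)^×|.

648

First factor: 1406 = 2 × 19 × 37.
φ(2) = 2 − 1 = 1.
φ(19) = 19 − 1 = 18.
φ(37) = 37 − 1 = 36.
φ(1406) = 1 × 18 × 36 = 648.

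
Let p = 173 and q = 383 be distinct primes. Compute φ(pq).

For distinct primes, φ(pq) = (p−1)(q−1) = 172 × 382 = 65704.

65704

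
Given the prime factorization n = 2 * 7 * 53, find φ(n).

φ(742) = 742 · (1 − 1/2) · (1 − 1/7) · (1 − 1/53)
       = 742 · 312/742 = 312.

312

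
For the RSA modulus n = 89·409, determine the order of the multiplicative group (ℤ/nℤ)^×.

35904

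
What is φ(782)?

352

Prime factorization: 782 = 2 * 17 * 23.
φ(2) = 2 − 1 = 1.
φ(17) = 17 − 1 = 16.
φ(23) = 23 − 1 = 22.
φ(782) = 1 × 16 × 22 = 352.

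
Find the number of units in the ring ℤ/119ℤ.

96

Factor 119: 119 = 7 × 17.
φ(119) = 119 · (1 − 1/7) · (1 − 1/17)
       = 119 · 96/119 = 96.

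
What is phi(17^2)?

272

φ(17^2) = 17^1·(17−1) = 17·16 = 272.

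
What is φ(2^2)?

φ(2^2) = 2^2 − 2^1 = 4 − 2 = 2.

2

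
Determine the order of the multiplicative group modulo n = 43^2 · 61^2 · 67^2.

φ(43^2) = 43^2 − 43^1 = 1849 − 43 = 1806.
φ(61^2) = 61^2 − 61^1 = 3721 − 61 = 3660.
φ(67^2) = 67^1·(67−1) = 67·66 = 4422.
Multiply: 1806 · 3660 · 4422 = 29229243120.

29229243120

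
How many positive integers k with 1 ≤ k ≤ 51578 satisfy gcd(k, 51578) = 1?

23040

First factor: 51578 = 2 * 17 * 37 * 41.
φ(2) = 2 − 1 = 1.
φ(17) = 17 − 1 = 16.
φ(37) = 37 − 1 = 36.
φ(41) = 41 − 1 = 40.
φ(51578) = 1 × 16 × 36 × 40 = 23040.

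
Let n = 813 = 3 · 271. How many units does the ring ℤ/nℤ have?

φ(813) = 813 · (1 − 1/3) · (1 − 1/271)
       = 813 · 540/813 = 540.

540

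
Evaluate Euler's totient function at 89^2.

φ(7921) = 7921 · (1 − 1/89)
       = 7921 · 88/89 = 7832.

7832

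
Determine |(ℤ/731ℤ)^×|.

672

First factor: 731 = 17 × 43.
φ(731) = 731 · (1 − 1/17) · (1 − 1/43)
       = 731 · 672/731 = 672.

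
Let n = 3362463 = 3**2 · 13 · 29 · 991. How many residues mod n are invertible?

1995840

φ(3362463) = 3362463 · (1 − 1/3) · (1 − 1/13) · (1 − 1/29) · (1 − 1/991)
       = 3362463 · 665280/1120821 = 1995840.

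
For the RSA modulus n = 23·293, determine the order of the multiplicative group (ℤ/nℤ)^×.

6424

φ(6739) = 6739 · (1 − 1/23) · (1 − 1/293)
       = 6739 · 6424/6739 = 6424.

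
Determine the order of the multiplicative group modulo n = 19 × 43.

φ(19) = 19 − 1 = 18.
φ(43) = 43 − 1 = 42.
φ(817) = 18 × 42 = 756.

756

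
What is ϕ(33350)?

Prime factorization: 33350 = 2 * 5**2 * 23 * 29.
φ(33350) = 33350 · (1 − 1/2) · (1 − 1/5) · (1 − 1/23) · (1 − 1/29)
       = 33350 · 2464/6670 = 12320.

12320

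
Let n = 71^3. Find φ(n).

352870

φ(357911) = 357911 · (1 − 1/71)
       = 357911 · 70/71 = 352870.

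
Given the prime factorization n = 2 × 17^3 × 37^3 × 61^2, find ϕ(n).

φ(1852002642538) = 1852002642538 · (1 − 1/2) · (1 − 1/17) · (1 − 1/37) · (1 − 1/61)
       = 1852002642538 · 34560/76738 = 834074530560.

834074530560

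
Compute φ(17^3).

φ(4913) = 4913 · (1 − 1/17)
       = 4913 · 16/17 = 4624.

4624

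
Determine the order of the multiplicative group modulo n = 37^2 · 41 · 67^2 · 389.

φ(98013638509) = 98013638509 · (1 − 1/37) · (1 − 1/41) · (1 − 1/67) · (1 − 1/389)
       = 98013638509 · 36875520/39537571 = 91414414080.

91414414080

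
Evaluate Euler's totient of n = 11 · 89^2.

78320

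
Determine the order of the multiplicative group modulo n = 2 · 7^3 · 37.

φ(25382) = 25382 · (1 − 1/2) · (1 − 1/7) · (1 − 1/37)
       = 25382 · 216/518 = 10584.

10584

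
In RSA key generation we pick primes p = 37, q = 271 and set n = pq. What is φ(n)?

For distinct primes, φ(pq) = (p−1)(q−1) = 36 × 270 = 9720.

9720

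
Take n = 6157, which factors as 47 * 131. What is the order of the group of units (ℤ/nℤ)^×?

5980

φ(6157) = 6157 · (1 − 1/47) · (1 − 1/131)
       = 6157 · 5980/6157 = 5980.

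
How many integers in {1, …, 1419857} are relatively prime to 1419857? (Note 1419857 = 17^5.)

1336336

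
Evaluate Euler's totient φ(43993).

Prime factorization: 43993 = 29 * 37 * 41.
φ(29) = 29 − 1 = 28.
φ(37) = 37 − 1 = 36.
φ(41) = 41 − 1 = 40.
Since φ is multiplicative, φ(43993) = 28 · 36 · 40 = 40320.

40320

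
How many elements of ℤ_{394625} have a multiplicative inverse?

240000

394625 = 5^3 × 7 × 11 × 41.
φ(5^3) = 5^3 − 5^2 = 125 − 25 = 100.
φ(7) = 7 − 1 = 6.
φ(11) = 11 − 1 = 10.
φ(41) = 41 − 1 = 40.
Since φ is multiplicative, φ(394625) = 100 · 6 · 10 · 40 = 240000.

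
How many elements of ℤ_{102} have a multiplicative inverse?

Prime factorization: 102 = 2 × 3 × 17.
φ(2) = 2 − 1 = 1.
φ(3) = 3 − 1 = 2.
φ(17) = 17 − 1 = 16.
φ(102) = 1 × 2 × 16 = 32.

32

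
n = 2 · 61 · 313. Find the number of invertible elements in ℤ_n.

φ(38186) = 38186 · (1 − 1/2) · (1 − 1/61) · (1 − 1/313)
       = 38186 · 18720/38186 = 18720.

18720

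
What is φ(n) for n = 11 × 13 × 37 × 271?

φ(1433861) = 1433861 · (1 − 1/11) · (1 − 1/13) · (1 − 1/37) · (1 − 1/271)
       = 1433861 · 1166400/1433861 = 1166400.

1166400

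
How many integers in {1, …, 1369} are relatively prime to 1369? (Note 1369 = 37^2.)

1332

φ(1369) = 1369 · (1 − 1/37)
       = 1369 · 36/37 = 1332.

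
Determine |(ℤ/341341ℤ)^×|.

237600

341341 = 7 × 11^2 × 13 × 31.
φ(341341) = 341341 · (1 − 1/7) · (1 − 1/11) · (1 − 1/13) · (1 − 1/31)
       = 341341 · 21600/31031 = 237600.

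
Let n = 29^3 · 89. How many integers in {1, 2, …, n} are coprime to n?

2072224

φ(29^3) = 29^2·(29−1) = 841·28 = 23548.
φ(89) = 89 − 1 = 88.
Multiply: 23548 · 88 = 2072224.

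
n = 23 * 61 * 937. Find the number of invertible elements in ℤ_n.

φ(1314611) = 1314611 · (1 − 1/23) · (1 − 1/61) · (1 − 1/937)
       = 1314611 · 1235520/1314611 = 1235520.

1235520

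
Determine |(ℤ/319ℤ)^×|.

Prime factorization: 319 = 11 · 29.
φ(319) = 319 · (1 − 1/11) · (1 − 1/29)
       = 319 · 280/319 = 280.

280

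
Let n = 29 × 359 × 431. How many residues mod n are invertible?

φ(4487141) = 4487141 · (1 − 1/29) · (1 − 1/359) · (1 − 1/431)
       = 4487141 · 4310320/4487141 = 4310320.

4310320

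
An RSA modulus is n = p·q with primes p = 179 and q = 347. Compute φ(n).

φ(62113) = 62113 · (1 − 1/179) · (1 − 1/347)
       = 62113 · 61588/62113 = 61588.

61588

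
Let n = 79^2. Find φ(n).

6162

φ(79^2) = 79^2 − 79^1 = 6241 − 79 = 6162.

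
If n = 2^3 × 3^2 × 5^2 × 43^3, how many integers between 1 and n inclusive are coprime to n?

37275840

φ(143112600) = 143112600 · (1 − 1/2) · (1 − 1/3) · (1 − 1/5) · (1 − 1/43)
       = 143112600 · 336/1290 = 37275840.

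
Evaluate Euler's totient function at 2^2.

2

φ(4) = 4 · (1 − 1/2)
       = 4 · 1/2 = 2.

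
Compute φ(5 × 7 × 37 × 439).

φ(5) = 5 − 1 = 4.
φ(7) = 7 − 1 = 6.
φ(37) = 37 − 1 = 36.
φ(439) = 439 − 1 = 438.
φ(568505) = 4 × 6 × 36 × 438 = 378432.

378432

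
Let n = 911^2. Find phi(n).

φ(911^2) = 911^2 − 911^1 = 829921 − 911 = 829010.

829010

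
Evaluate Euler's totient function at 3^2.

φ(3^2) = 3^1·(3−1) = 3·2 = 6.

6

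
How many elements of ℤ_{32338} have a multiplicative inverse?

14256

32338 = 2 × 19 × 23 × 37.
φ(2) = 2 − 1 = 1.
φ(19) = 19 − 1 = 18.
φ(23) = 23 − 1 = 22.
φ(37) = 37 − 1 = 36.
Since φ is multiplicative, φ(32338) = 1 · 18 · 22 · 36 = 14256.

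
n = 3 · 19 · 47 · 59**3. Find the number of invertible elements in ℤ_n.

334343088

φ(550210341) = 550210341 · (1 − 1/3) · (1 − 1/19) · (1 − 1/47) · (1 − 1/59)
       = 550210341 · 96048/158061 = 334343088.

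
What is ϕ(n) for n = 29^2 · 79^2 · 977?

4883458944

φ(29^2) = 29^1·(29−1) = 29·28 = 812.
φ(79^2) = 79^2 − 79^1 = 6241 − 79 = 6162.
φ(977) = 977 − 1 = 976.
φ(5127961337) = 812 × 6162 × 976 = 4883458944.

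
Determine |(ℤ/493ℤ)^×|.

448

First factor: 493 = 17 × 29.
φ(17) = 17 − 1 = 16.
φ(29) = 29 − 1 = 28.
Since φ is multiplicative, φ(493) = 16 · 28 = 448.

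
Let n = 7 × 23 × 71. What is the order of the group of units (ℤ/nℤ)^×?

9240

φ(11431) = 11431 · (1 − 1/7) · (1 − 1/23) · (1 − 1/71)
       = 11431 · 9240/11431 = 9240.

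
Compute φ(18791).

18791 = 19 · 23 · 43.
φ(19) = 19 − 1 = 18.
φ(23) = 23 − 1 = 22.
φ(43) = 43 − 1 = 42.
Since φ is multiplicative, φ(18791) = 18 · 22 · 42 = 16632.

16632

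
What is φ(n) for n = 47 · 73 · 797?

φ(2734507) = 2734507 · (1 − 1/47) · (1 − 1/73) · (1 − 1/797)
       = 2734507 · 2636352/2734507 = 2636352.

2636352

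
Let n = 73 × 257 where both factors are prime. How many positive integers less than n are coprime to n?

18432

φ(pq) = (p−1)(q−1) = 72 · 256 = 18432.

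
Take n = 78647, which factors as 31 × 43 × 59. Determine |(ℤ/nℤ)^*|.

73080

φ(78647) = 78647 · (1 − 1/31) · (1 − 1/43) · (1 − 1/59)
       = 78647 · 73080/78647 = 73080.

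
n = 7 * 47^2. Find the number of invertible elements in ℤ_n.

12972

φ(7) = 7 − 1 = 6.
φ(47^2) = 47^2 − 47^1 = 2209 − 47 = 2162.
φ(15463) = 6 × 2162 = 12972.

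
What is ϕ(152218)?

Factor 152218: 152218 = 2 · 11^2 · 17 · 37.
φ(2) = 2 − 1 = 1.
φ(11^2) = 11^2 − 11^1 = 121 − 11 = 110.
φ(17) = 17 − 1 = 16.
φ(37) = 37 − 1 = 36.
Multiply: 1 · 110 · 16 · 36 = 63360.

63360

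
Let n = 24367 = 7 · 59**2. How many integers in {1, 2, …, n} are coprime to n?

φ(24367) = 24367 · (1 − 1/7) · (1 − 1/59)
       = 24367 · 348/413 = 20532.

20532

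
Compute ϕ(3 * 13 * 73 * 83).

141696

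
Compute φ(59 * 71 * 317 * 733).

φ(59) = 59 − 1 = 58.
φ(71) = 71 − 1 = 70.
φ(317) = 317 − 1 = 316.
φ(733) = 733 − 1 = 732.
Multiply: 58 · 70 · 316 · 732 = 939126720.

939126720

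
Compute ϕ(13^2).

φ(13^2) = 13^2 − 13^1 = 169 − 13 = 156.

156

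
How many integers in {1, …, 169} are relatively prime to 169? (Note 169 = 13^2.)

φ(13^2) = 13^1·(13−1) = 13·12 = 156.

156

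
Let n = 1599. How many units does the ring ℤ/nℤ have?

1599 = 3 · 13 · 41.
φ(3) = 3 − 1 = 2.
φ(13) = 13 − 1 = 12.
φ(41) = 41 − 1 = 40.
Since φ is multiplicative, φ(1599) = 2 · 12 · 40 = 960.

960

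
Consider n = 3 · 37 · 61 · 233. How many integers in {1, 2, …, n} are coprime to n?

φ(3) = 3 − 1 = 2.
φ(37) = 37 − 1 = 36.
φ(61) = 61 − 1 = 60.
φ(233) = 233 − 1 = 232.
Multiply: 2 · 36 · 60 · 232 = 1002240.

1002240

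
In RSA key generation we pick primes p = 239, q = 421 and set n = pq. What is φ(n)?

99960

For distinct primes, φ(pq) = (p−1)(q−1) = 238 × 420 = 99960.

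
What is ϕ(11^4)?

φ(11^4) = 11^3·(11−1) = 1331·10 = 13310.

13310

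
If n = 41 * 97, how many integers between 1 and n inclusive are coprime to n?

φ(41) = 41 − 1 = 40.
φ(97) = 97 − 1 = 96.
Multiply: 40 · 96 = 3840.

3840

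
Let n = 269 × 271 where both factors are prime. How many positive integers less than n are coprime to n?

72360

φ(pq) = (p−1)(q−1) = 268 · 270 = 72360.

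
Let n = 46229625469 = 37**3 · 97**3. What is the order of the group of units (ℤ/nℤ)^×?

φ(37^3) = 37^2·(37−1) = 1369·36 = 49284.
φ(97^3) = 97^2·(97−1) = 9409·96 = 903264.
Multiply: 49284 · 903264 = 44516462976.

44516462976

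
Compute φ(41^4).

2756840

φ(2825761) = 2825761 · (1 − 1/41)
       = 2825761 · 40/41 = 2756840.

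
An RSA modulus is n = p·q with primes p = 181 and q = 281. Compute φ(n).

50400

φ(50861) = 50861 · (1 − 1/181) · (1 − 1/281)
       = 50861 · 50400/50861 = 50400.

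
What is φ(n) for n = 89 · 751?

66000

φ(66839) = 66839 · (1 − 1/89) · (1 − 1/751)
       = 66839 · 66000/66839 = 66000.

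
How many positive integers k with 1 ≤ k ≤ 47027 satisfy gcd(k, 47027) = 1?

43200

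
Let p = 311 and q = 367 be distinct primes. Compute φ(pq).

113460

φ(pq) = (p−1)(q−1) = 310 · 366 = 113460.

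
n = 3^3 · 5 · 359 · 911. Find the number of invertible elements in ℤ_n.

23456160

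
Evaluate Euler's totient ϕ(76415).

53760

76415 = 5 · 17 · 29 · 31.
φ(5) = 5 − 1 = 4.
φ(17) = 17 − 1 = 16.
φ(29) = 29 − 1 = 28.
φ(31) = 31 − 1 = 30.
Since φ is multiplicative, φ(76415) = 4 · 16 · 28 · 30 = 53760.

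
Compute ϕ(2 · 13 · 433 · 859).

4447872

φ(9670622) = 9670622 · (1 − 1/2) · (1 − 1/13) · (1 − 1/433) · (1 − 1/859)
       = 9670622 · 4447872/9670622 = 4447872.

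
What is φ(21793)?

19440

First factor: 21793 = 19 · 31 · 37.
φ(19) = 19 − 1 = 18.
φ(31) = 31 − 1 = 30.
φ(37) = 37 − 1 = 36.
Multiply: 18 · 30 · 36 = 19440.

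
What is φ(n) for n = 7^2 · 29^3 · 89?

87033408

φ(7^2) = 7^2 − 7^1 = 49 − 7 = 42.
φ(29^3) = 29^2·(29−1) = 841·28 = 23548.
φ(89) = 89 − 1 = 88.
Multiply: 42 · 23548 · 88 = 87033408.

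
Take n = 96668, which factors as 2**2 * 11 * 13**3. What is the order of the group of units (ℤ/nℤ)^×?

40560

φ(2^2) = 2^1·(2−1) = 2·1 = 2.
φ(11) = 11 − 1 = 10.
φ(13^3) = 13^2·(13−1) = 169·12 = 2028.
φ(96668) = 2 × 10 × 2028 = 40560.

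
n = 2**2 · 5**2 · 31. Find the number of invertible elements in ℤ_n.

φ(2^2) = 2^1·(2−1) = 2·1 = 2.
φ(5^2) = 5^2 − 5^1 = 25 − 5 = 20.
φ(31) = 31 − 1 = 30.
Multiply: 2 · 20 · 30 = 1200.

1200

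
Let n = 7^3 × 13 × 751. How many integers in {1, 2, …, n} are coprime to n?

φ(3348709) = 3348709 · (1 − 1/7) · (1 − 1/13) · (1 − 1/751)
       = 3348709 · 54000/68341 = 2646000.

2646000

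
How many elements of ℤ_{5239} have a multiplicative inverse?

4680

Prime factorization: 5239 = 13**2 * 31.
φ(13^2) = 13^1·(13−1) = 13·12 = 156.
φ(31) = 31 − 1 = 30.
φ(5239) = 156 × 30 = 4680.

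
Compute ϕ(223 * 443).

98124

φ(223) = 223 − 1 = 222.
φ(443) = 443 − 1 = 442.
Multiply: 222 · 442 = 98124.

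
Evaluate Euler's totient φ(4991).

Factor 4991: 4991 = 7 · 23 · 31.
φ(7) = 7 − 1 = 6.
φ(23) = 23 − 1 = 22.
φ(31) = 31 − 1 = 30.
Multiply: 6 · 22 · 30 = 3960.

3960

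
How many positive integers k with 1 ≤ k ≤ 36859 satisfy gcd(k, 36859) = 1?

33600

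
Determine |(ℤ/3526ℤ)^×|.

1680

Prime factorization: 3526 = 2 * 41 * 43.
φ(2) = 2 − 1 = 1.
φ(41) = 41 − 1 = 40.
φ(43) = 43 − 1 = 42.
φ(3526) = 1 × 40 × 42 = 1680.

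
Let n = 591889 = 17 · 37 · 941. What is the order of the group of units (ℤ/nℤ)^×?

541440

φ(591889) = 591889 · (1 − 1/17) · (1 − 1/37) · (1 − 1/941)
       = 591889 · 541440/591889 = 541440.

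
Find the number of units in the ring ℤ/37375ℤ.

26400

First factor: 37375 = 5^3 · 13 · 23.
φ(5^3) = 5^3 − 5^2 = 125 − 25 = 100.
φ(13) = 13 − 1 = 12.
φ(23) = 23 − 1 = 22.
φ(37375) = 100 × 12 × 22 = 26400.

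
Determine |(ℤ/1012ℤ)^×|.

1012 = 2**2 × 11 × 23.
φ(1012) = 1012 · (1 − 1/2) · (1 − 1/11) · (1 − 1/23)
       = 1012 · 220/506 = 440.

440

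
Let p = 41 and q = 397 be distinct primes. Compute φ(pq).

φ(16277) = 16277 · (1 − 1/41) · (1 − 1/397)
       = 16277 · 15840/16277 = 15840.

15840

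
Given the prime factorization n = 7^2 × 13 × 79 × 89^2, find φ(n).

φ(7^2) = 7^2 − 7^1 = 49 − 7 = 42.
φ(13) = 13 − 1 = 12.
φ(79) = 79 − 1 = 78.
φ(89^2) = 89^1·(89−1) = 89·88 = 7832.
Multiply: 42 · 12 · 78 · 7832 = 307891584.

307891584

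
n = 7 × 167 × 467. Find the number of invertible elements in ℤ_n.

464136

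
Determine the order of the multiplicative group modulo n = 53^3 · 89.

φ(53^3) = 53^3 − 53^2 = 148877 − 2809 = 146068.
φ(89) = 89 − 1 = 88.
φ(13250053) = 146068 × 88 = 12853984.

12853984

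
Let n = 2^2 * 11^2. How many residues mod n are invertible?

220

φ(484) = 484 · (1 − 1/2) · (1 − 1/11)
       = 484 · 10/22 = 220.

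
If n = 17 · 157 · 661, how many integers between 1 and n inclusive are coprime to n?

φ(17) = 17 − 1 = 16.
φ(157) = 157 − 1 = 156.
φ(661) = 661 − 1 = 660.
Since φ is multiplicative, φ(1764209) = 16 · 156 · 660 = 1647360.

1647360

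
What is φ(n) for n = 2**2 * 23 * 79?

φ(7268) = 7268 · (1 − 1/2) · (1 − 1/23) · (1 − 1/79)
       = 7268 · 1716/3634 = 3432.

3432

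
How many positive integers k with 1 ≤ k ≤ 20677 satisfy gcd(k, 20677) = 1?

18480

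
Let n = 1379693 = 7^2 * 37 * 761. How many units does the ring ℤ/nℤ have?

1149120

φ(7^2) = 7^1·(7−1) = 7·6 = 42.
φ(37) = 37 − 1 = 36.
φ(761) = 761 − 1 = 760.
φ(1379693) = 42 × 36 × 760 = 1149120.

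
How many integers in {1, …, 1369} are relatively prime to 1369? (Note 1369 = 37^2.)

1332

φ(37^2) = 37^2 − 37^1 = 1369 − 37 = 1332.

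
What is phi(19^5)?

φ(2476099) = 2476099 · (1 − 1/19)
       = 2476099 · 18/19 = 2345778.

2345778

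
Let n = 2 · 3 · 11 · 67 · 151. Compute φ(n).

198000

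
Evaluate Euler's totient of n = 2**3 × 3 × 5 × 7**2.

φ(2^3) = 2^2·(2−1) = 4·1 = 4.
φ(3) = 3 − 1 = 2.
φ(5) = 5 − 1 = 4.
φ(7^2) = 7^2 − 7^1 = 49 − 7 = 42.
φ(5880) = 4 × 2 × 4 × 42 = 1344.

1344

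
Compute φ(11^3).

φ(1331) = 1331 · (1 − 1/11)
       = 1331 · 10/11 = 1210.

1210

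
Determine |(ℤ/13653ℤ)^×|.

8640

First factor: 13653 = 3**2 * 37 * 41.
φ(13653) = 13653 · (1 − 1/3) · (1 − 1/37) · (1 − 1/41)
       = 13653 · 2880/4551 = 8640.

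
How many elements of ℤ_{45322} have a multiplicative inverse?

45322 = 2 * 17 * 31 * 43.
φ(2) = 2 − 1 = 1.
φ(17) = 17 − 1 = 16.
φ(31) = 31 − 1 = 30.
φ(43) = 43 − 1 = 42.
φ(45322) = 1 × 16 × 30 × 42 = 20160.

20160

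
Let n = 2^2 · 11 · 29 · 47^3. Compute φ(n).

φ(132478148) = 132478148 · (1 − 1/2) · (1 − 1/11) · (1 − 1/29) · (1 − 1/47)
       = 132478148 · 12880/29986 = 56903840.

56903840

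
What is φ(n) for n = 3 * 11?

20

φ(33) = 33 · (1 − 1/3) · (1 − 1/11)
       = 33 · 20/33 = 20.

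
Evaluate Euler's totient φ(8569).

8569 = 11 · 19 · 41.
φ(8569) = 8569 · (1 − 1/11) · (1 − 1/19) · (1 − 1/41)
       = 8569 · 7200/8569 = 7200.

7200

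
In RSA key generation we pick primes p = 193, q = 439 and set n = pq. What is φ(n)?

84096

φ(pq) = (p−1)(q−1) = 192 · 438 = 84096.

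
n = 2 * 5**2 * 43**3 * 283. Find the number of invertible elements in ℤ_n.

437991120

φ(1125024050) = 1125024050 · (1 − 1/2) · (1 − 1/5) · (1 − 1/43) · (1 − 1/283)
       = 1125024050 · 47376/121690 = 437991120.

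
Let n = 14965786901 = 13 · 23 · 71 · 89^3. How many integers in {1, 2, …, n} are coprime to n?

12881447040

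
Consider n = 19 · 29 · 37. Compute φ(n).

18144

φ(19) = 19 − 1 = 18.
φ(29) = 29 − 1 = 28.
φ(37) = 37 − 1 = 36.
Multiply: 18 · 28 · 36 = 18144.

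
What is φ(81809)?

First factor: 81809 = 7 · 13 · 29 · 31.
φ(81809) = 81809 · (1 − 1/7) · (1 − 1/13) · (1 − 1/29) · (1 − 1/31)
       = 81809 · 60480/81809 = 60480.

60480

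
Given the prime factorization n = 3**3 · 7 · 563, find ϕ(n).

φ(106407) = 106407 · (1 − 1/3) · (1 − 1/7) · (1 − 1/563)
       = 106407 · 6744/11823 = 60696.

60696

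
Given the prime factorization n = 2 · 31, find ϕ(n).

φ(62) = 62 · (1 − 1/2) · (1 − 1/31)
       = 62 · 30/62 = 30.

30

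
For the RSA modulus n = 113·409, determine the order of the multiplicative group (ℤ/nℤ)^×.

45696

φ(pq) = (p−1)(q−1) = 112 · 408 = 45696.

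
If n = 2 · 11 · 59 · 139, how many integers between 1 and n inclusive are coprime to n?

80040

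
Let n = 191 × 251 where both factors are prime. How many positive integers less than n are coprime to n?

For distinct primes, φ(pq) = (p−1)(q−1) = 190 × 250 = 47500.

47500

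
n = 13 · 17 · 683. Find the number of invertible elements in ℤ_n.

φ(13) = 13 − 1 = 12.
φ(17) = 17 − 1 = 16.
φ(683) = 683 − 1 = 682.
Since φ is multiplicative, φ(150943) = 12 · 16 · 682 = 130944.

130944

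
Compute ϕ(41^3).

67240

φ(68921) = 68921 · (1 − 1/41)
       = 68921 · 40/41 = 67240.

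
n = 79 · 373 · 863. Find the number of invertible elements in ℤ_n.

φ(25430021) = 25430021 · (1 − 1/79) · (1 − 1/373) · (1 − 1/863)
       = 25430021 · 25011792/25430021 = 25011792.

25011792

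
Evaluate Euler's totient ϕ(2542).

Factor 2542: 2542 = 2 × 31 × 41.
φ(2) = 2 − 1 = 1.
φ(31) = 31 − 1 = 30.
φ(41) = 41 − 1 = 40.
φ(2542) = 1 × 30 × 40 = 1200.

1200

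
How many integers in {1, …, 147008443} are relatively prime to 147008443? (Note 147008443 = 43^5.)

φ(43^5) = 43^4·(43−1) = 3418801·42 = 143589642.

143589642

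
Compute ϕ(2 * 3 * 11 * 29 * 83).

φ(158862) = 158862 · (1 − 1/2) · (1 − 1/3) · (1 − 1/11) · (1 − 1/29) · (1 − 1/83)
       = 158862 · 45920/158862 = 45920.

45920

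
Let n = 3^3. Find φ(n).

18

φ(27) = 27 · (1 − 1/3)
       = 27 · 2/3 = 18.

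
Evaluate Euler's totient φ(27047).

24192

First factor: 27047 = 17 * 37 * 43.
φ(27047) = 27047 · (1 − 1/17) · (1 − 1/37) · (1 − 1/43)
       = 27047 · 24192/27047 = 24192.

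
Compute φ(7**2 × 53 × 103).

φ(267491) = 267491 · (1 − 1/7) · (1 − 1/53) · (1 − 1/103)
       = 267491 · 31824/38213 = 222768.

222768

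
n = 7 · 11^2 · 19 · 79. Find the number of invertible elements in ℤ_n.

926640

φ(1271347) = 1271347 · (1 − 1/7) · (1 − 1/11) · (1 − 1/19) · (1 − 1/79)
       = 1271347 · 84240/115577 = 926640.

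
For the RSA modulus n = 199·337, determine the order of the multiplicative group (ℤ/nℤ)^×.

66528

For distinct primes, φ(pq) = (p−1)(q−1) = 198 × 336 = 66528.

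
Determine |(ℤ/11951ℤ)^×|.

11951 = 17 · 19 · 37.
φ(11951) = 11951 · (1 − 1/17) · (1 − 1/19) · (1 − 1/37)
       = 11951 · 10368/11951 = 10368.

10368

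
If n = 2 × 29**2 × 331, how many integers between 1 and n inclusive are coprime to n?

φ(556742) = 556742 · (1 − 1/2) · (1 − 1/29) · (1 − 1/331)
       = 556742 · 9240/19198 = 267960.

267960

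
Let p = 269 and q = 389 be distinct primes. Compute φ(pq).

103984

φ(n) = (p − 1)(q − 1) = (269−1)(389−1) = 268·388 = 103984.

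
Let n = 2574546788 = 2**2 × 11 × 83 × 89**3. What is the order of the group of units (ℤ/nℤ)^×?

1143158720

φ(2^2) = 2^1·(2−1) = 2·1 = 2.
φ(11) = 11 − 1 = 10.
φ(83) = 83 − 1 = 82.
φ(89^3) = 89^3 − 89^2 = 704969 − 7921 = 697048.
Since φ is multiplicative, φ(2574546788) = 2 · 10 · 82 · 697048 = 1143158720.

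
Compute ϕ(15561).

Factor 15561: 15561 = 3**2 · 7 · 13 · 19.
φ(3^2) = 3^1·(3−1) = 3·2 = 6.
φ(7) = 7 − 1 = 6.
φ(13) = 13 − 1 = 12.
φ(19) = 19 − 1 = 18.
φ(15561) = 6 × 6 × 12 × 18 = 7776.

7776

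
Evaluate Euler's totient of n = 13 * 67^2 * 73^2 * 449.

φ(139632019397) = 139632019397 · (1 − 1/13) · (1 − 1/67) · (1 − 1/73) · (1 − 1/449)
       = 139632019397 · 25546752/28548767 = 124949164032.

124949164032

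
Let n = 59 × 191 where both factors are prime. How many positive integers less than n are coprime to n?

For distinct primes, φ(pq) = (p−1)(q−1) = 58 × 190 = 11020.

11020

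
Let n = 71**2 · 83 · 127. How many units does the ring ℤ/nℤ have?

φ(71^2) = 71^1·(71−1) = 71·70 = 4970.
φ(83) = 83 − 1 = 82.
φ(127) = 127 − 1 = 126.
φ(53137181) = 4970 × 82 × 126 = 51350040.

51350040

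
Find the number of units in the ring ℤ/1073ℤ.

1008

1073 = 29 × 37.
φ(1073) = 1073 · (1 − 1/29) · (1 − 1/37)
       = 1073 · 1008/1073 = 1008.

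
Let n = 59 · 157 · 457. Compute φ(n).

4125888

φ(59) = 59 − 1 = 58.
φ(157) = 157 − 1 = 156.
φ(457) = 457 − 1 = 456.
Since φ is multiplicative, φ(4233191) = 58 · 156 · 456 = 4125888.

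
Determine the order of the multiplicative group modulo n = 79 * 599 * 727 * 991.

33524908560

φ(79) = 79 − 1 = 78.
φ(599) = 599 − 1 = 598.
φ(727) = 727 − 1 = 726.
φ(991) = 991 − 1 = 990.
Since φ is multiplicative, φ(34092745697) = 78 · 598 · 726 · 990 = 33524908560.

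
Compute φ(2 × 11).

φ(22) = 22 · (1 − 1/2) · (1 − 1/11)
       = 22 · 10/22 = 10.

10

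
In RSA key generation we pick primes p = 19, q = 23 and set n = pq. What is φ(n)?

396

φ(437) = 437 · (1 − 1/19) · (1 − 1/23)
       = 437 · 396/437 = 396.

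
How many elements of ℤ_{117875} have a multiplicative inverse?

88000

First factor: 117875 = 5^3 · 23 · 41.
φ(117875) = 117875 · (1 − 1/5) · (1 − 1/23) · (1 − 1/41)
       = 117875 · 3520/4715 = 88000.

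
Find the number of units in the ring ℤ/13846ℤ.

Prime factorization: 13846 = 2 · 7 · 23 · 43.
φ(2) = 2 − 1 = 1.
φ(7) = 7 − 1 = 6.
φ(23) = 23 − 1 = 22.
φ(43) = 43 − 1 = 42.
φ(13846) = 1 × 6 × 22 × 42 = 5544.

5544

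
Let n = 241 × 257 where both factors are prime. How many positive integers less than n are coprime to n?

61440

φ(pq) = (p−1)(q−1) = 240 · 256 = 61440.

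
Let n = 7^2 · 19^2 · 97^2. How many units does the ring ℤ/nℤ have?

φ(166435801) = 166435801 · (1 − 1/7) · (1 − 1/19) · (1 − 1/97)
       = 166435801 · 10368/12901 = 133757568.

133757568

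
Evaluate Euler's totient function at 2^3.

φ(2^3) = 2^2·(2−1) = 4·1 = 4.

4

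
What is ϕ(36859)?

33600

First factor: 36859 = 29 × 31 × 41.
φ(29) = 29 − 1 = 28.
φ(31) = 31 − 1 = 30.
φ(41) = 41 − 1 = 40.
φ(36859) = 28 × 30 × 40 = 33600.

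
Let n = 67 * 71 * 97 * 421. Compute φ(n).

φ(67) = 67 − 1 = 66.
φ(71) = 71 − 1 = 70.
φ(97) = 97 − 1 = 96.
φ(421) = 421 − 1 = 420.
Since φ is multiplicative, φ(194261609) = 66 · 70 · 96 · 420 = 186278400.

186278400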